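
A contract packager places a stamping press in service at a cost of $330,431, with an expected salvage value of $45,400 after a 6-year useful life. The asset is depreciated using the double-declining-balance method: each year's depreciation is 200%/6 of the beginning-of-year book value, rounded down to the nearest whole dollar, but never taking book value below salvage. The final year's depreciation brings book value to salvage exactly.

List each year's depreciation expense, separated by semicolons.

$110,143; $73,429; $48,953; $32,635; $19,871; $0

Depreciable base = $330,431 − $45,400 = $285,031.
Year 1: ⌊$330,431 × 200%/6⌋ = $110,143. Book value $220,288.
Year 2: ⌊$220,288 × 200%/6⌋ = $73,429. Book value $146,859.
Year 3: ⌊$146,859 × 200%/6⌋ = $48,953. Book value $97,906.
Year 4: ⌊$97,906 × 200%/6⌋ = $32,635. Book value $65,271.
Year 5: ⌊$65,271 × 200%/6⌋ = $21,757, capped at $19,871. Book value $45,400.
Year 6 (final): $45,400 − $45,400 = $0. Book value $45,400.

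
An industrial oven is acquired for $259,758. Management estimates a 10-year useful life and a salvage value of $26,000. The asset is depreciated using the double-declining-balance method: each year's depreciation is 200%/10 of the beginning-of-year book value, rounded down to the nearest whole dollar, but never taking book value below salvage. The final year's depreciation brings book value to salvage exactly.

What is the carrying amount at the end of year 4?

Depreciable base = $259,758 − $26,000 = $233,758.
Year 1: ⌊$259,758 × 200%/10⌋ = $51,951. Book value $207,807.
Year 2: ⌊$207,807 × 200%/10⌋ = $41,561. Book value $166,246.
Year 3: ⌊$166,246 × 200%/10⌋ = $33,249. Book value $132,997.
Year 4: ⌊$132,997 × 200%/10⌋ = $26,599. Book value $106,398.

$106,398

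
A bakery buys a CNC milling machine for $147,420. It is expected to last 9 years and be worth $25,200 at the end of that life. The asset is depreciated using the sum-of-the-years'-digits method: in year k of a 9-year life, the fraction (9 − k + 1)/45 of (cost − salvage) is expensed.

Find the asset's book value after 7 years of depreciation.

$33,348

Depreciable base = $147,420 − $25,200 = $122,220.
Sum of the years' digits = 9+8+7+6+5+4+3+2+1 = 45.
Year 1: $122,220 × 9/45 = $24,444. Book value $122,976.
Year 2: $122,220 × 8/45 = $21,728. Book value $101,248.
Year 3: $122,220 × 7/45 = $19,012. Book value $82,236.
Year 4: $122,220 × 6/45 = $16,296. Book value $65,940.
Year 5: $122,220 × 5/45 = $13,580. Book value $52,360.
Year 6: $122,220 × 4/45 = $10,864. Book value $41,496.
Year 7: $122,220 × 3/45 = $8,148. Book value $33,348.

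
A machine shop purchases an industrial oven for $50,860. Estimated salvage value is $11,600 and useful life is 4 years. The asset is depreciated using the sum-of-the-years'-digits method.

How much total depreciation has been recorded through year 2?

Depreciable base = $50,860 − $11,600 = $39,260.
Sum of the years' digits = 4+3+2+1 = 10.
Year 1: $39,260 × 4/10 = $15,704. Book value $35,156.
Year 2: $39,260 × 3/10 = $11,778. Book value $23,378.
Accumulated through year 2 = $50,860 − $23,378 = $27,482.

$27,482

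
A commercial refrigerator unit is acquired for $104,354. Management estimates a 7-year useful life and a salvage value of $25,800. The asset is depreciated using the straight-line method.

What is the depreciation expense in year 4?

$11,222

Depreciable base = $104,354 − $25,800 = $78,554.
Annual expense = $78,554 / 7 = $11,222.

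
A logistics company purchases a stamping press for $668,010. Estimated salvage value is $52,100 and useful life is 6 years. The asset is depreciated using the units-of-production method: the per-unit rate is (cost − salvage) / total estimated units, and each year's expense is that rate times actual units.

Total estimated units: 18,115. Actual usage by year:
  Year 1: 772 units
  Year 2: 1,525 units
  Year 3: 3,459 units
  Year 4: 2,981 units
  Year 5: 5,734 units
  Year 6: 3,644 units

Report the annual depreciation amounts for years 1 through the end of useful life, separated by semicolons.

$26,248; $51,850; $117,606; $101,354; $194,956; $123,896

Depreciable base = $668,010 − $52,100 = $615,910.
Rate = $615,910 / 18,115 units = $34 per unit.
Year 1: 772 × $34 = $26,248. Book value $641,762.
Year 2: 1,525 × $34 = $51,850. Book value $589,912.
Year 3: 3,459 × $34 = $117,606. Book value $472,306.
Year 4: 2,981 × $34 = $101,354. Book value $370,952.
Year 5: 5,734 × $34 = $194,956. Book value $175,996.
Year 6: 3,644 × $34 = $123,896. Book value $52,100.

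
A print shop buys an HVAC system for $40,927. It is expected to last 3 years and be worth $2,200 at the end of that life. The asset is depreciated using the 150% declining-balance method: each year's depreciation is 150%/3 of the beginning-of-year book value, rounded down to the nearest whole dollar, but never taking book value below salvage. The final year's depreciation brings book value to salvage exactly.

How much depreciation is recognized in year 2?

Depreciable base = $40,927 − $2,200 = $38,727.
Year 1: ⌊$40,927 × 150%/3⌋ = $20,463. Book value $20,464.
Year 2: ⌊$20,464 × 150%/3⌋ = $10,232. Book value $10,232.

$10,232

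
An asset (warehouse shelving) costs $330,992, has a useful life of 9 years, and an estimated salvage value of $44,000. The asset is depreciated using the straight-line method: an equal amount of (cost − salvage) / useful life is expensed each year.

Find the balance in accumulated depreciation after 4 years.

Depreciable base = $330,992 − $44,000 = $286,992.
Annual expense = $286,992 / 9 = $31,888.
End of year 1: book value $299,104.
End of year 2: book value $267,216.
End of year 3: book value $235,328.
End of year 4: book value $203,440.
Accumulated through year 4 = $330,992 − $203,440 = $127,552.

$127,552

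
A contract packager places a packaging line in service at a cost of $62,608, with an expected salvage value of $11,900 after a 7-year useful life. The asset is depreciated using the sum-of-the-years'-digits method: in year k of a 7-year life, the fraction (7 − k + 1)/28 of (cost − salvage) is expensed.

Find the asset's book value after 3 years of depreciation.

Depreciable base = $62,608 − $11,900 = $50,708.
Sum of the years' digits = 7+6+5+4+3+2+1 = 28.
Year 1: $50,708 × 7/28 = $12,677. Book value $49,931.
Year 2: $50,708 × 6/28 = $10,866. Book value $39,065.
Year 3: $50,708 × 5/28 = $9,055. Book value $30,010.

$30,010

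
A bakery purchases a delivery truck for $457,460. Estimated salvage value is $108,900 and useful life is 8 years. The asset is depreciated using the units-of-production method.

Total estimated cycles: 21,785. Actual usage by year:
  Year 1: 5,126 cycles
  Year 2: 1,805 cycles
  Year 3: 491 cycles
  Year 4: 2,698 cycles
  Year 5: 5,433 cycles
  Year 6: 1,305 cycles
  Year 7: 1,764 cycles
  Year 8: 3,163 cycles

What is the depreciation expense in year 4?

Depreciable base = $457,460 − $108,900 = $348,560.
Rate = $348,560 / 21,785 cycles = $16 per cycle.
Year 1: 5,126 × $16 = $82,016. Book value $375,444.
Year 2: 1,805 × $16 = $28,880. Book value $346,564.
Year 3: 491 × $16 = $7,856. Book value $338,708.
Year 4: 2,698 × $16 = $43,168. Book value $295,540.

$43,168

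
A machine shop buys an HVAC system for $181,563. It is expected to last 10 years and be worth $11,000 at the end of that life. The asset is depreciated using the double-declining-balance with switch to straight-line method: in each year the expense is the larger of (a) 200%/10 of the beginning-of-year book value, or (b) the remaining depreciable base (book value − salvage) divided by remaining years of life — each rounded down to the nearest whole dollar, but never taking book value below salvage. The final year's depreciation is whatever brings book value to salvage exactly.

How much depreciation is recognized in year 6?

$11,899

Depreciable base = $181,563 − $11,000 = $170,563.
Year 1: DB = ⌊$181,563 × 200%/10⌋ = $36,312; SL = ⌊$170,563/10⌋ = $17,056 → take DB $36,312. Book value $145,251.
Year 2: DB = ⌊$145,251 × 200%/10⌋ = $29,050; SL = ⌊$134,251/9⌋ = $14,916 → take DB $29,050. Book value $116,201.
Year 3: DB = ⌊$116,201 × 200%/10⌋ = $23,240; SL = ⌊$105,201/8⌋ = $13,150 → take DB $23,240. Book value $92,961.
Year 4: DB = ⌊$92,961 × 200%/10⌋ = $18,592; SL = ⌊$81,961/7⌋ = $11,708 → take DB $18,592. Book value $74,369.
Year 5: DB = ⌊$74,369 × 200%/10⌋ = $14,873; SL = ⌊$63,369/6⌋ = $10,561 → take DB $14,873. Book value $59,496.
Year 6: DB = ⌊$59,496 × 200%/10⌋ = $11,899; SL = ⌊$48,496/5⌋ = $9,699 → take DB $11,899. Book value $47,597.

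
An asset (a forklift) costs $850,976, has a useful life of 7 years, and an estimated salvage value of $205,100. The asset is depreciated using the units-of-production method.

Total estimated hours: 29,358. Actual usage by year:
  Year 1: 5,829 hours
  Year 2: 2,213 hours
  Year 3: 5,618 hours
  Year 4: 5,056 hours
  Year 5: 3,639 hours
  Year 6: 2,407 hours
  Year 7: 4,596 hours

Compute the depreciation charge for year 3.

Depreciable base = $850,976 − $205,100 = $645,876.
Rate = $645,876 / 29,358 hours = $22 per hour.
Year 1: 5,829 × $22 = $128,238. Book value $722,738.
Year 2: 2,213 × $22 = $48,686. Book value $674,052.
Year 3: 5,618 × $22 = $123,596. Book value $550,456.

$123,596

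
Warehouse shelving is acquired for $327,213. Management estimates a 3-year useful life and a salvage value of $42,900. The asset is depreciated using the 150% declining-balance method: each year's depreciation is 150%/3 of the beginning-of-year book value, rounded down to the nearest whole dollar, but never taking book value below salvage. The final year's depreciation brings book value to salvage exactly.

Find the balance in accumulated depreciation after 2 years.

$245,409

Depreciable base = $327,213 − $42,900 = $284,313.
Year 1: ⌊$327,213 × 150%/3⌋ = $163,606. Book value $163,607.
Year 2: ⌊$163,607 × 150%/3⌋ = $81,803. Book value $81,804.
Accumulated through year 2 = $327,213 − $81,804 = $245,409.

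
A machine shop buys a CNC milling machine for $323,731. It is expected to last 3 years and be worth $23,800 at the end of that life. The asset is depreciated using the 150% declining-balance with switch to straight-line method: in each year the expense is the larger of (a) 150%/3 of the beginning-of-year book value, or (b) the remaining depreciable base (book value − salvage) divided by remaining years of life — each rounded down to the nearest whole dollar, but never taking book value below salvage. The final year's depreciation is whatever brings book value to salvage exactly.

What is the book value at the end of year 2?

Depreciable base = $323,731 − $23,800 = $299,931.
Year 1: DB = ⌊$323,731 × 150%/3⌋ = $161,865; SL = ⌊$299,931/3⌋ = $99,977 → take DB $161,865. Book value $161,866.
Year 2: DB = ⌊$161,866 × 150%/3⌋ = $80,933; SL = ⌊$138,066/2⌋ = $69,033 → take DB $80,933. Book value $80,933.

$80,933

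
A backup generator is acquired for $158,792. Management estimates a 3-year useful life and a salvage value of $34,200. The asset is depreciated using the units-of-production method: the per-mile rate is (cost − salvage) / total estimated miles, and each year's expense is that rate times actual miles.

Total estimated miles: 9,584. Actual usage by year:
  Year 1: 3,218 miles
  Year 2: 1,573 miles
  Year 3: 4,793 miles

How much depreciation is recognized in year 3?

$62,309

Depreciable base = $158,792 − $34,200 = $124,592.
Rate = $124,592 / 9,584 miles = $13 per mile.
Year 1: 3,218 × $13 = $41,834. Book value $116,958.
Year 2: 1,573 × $13 = $20,449. Book value $96,509.
Year 3: 4,793 × $13 = $62,309. Book value $34,200.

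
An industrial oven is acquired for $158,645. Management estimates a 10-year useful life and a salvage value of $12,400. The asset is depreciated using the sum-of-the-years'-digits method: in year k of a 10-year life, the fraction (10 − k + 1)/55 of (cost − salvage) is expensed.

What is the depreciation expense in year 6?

Depreciable base = $158,645 − $12,400 = $146,245.
Sum of the years' digits = 10+9+8+7+6+5+4+3+2+1 = 55.
Year 1: $146,245 × 10/55 = $26,590. Book value $132,055.
Year 2: $146,245 × 9/55 = $23,931. Book value $108,124.
Year 3: $146,245 × 8/55 = $21,272. Book value $86,852.
Year 4: $146,245 × 7/55 = $18,613. Book value $68,239.
Year 5: $146,245 × 6/55 = $15,954. Book value $52,285.
Year 6: $146,245 × 5/55 = $13,295. Book value $38,990.

$13,295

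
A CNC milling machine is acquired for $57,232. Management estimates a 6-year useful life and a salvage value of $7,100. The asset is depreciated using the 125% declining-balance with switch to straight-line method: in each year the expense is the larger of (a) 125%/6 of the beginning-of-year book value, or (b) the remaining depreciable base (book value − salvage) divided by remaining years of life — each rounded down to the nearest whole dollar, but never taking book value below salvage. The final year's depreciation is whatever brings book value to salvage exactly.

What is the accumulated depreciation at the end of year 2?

Depreciable base = $57,232 − $7,100 = $50,132.
Year 1: DB = ⌊$57,232 × 125%/6⌋ = $11,923; SL = ⌊$50,132/6⌋ = $8,355 → take DB $11,923. Book value $45,309.
Year 2: DB = ⌊$45,309 × 125%/6⌋ = $9,439; SL = ⌊$38,209/5⌋ = $7,641 → take DB $9,439. Book value $35,870.
Accumulated through year 2 = $57,232 − $35,870 = $21,362.

$21,362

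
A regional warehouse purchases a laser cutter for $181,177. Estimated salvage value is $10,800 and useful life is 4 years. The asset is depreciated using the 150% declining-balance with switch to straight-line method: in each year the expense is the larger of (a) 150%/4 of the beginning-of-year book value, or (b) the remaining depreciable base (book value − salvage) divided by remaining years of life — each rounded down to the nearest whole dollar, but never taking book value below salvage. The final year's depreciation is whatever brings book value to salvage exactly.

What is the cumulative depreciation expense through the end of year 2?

Depreciable base = $181,177 − $10,800 = $170,377.
Year 1: DB = ⌊$181,177 × 150%/4⌋ = $67,941; SL = ⌊$170,377/4⌋ = $42,594 → take DB $67,941. Book value $113,236.
Year 2: DB = ⌊$113,236 × 150%/4⌋ = $42,463; SL = ⌊$102,436/3⌋ = $34,145 → take DB $42,463. Book value $70,773.
Accumulated through year 2 = $181,177 − $70,773 = $110,404.

$110,404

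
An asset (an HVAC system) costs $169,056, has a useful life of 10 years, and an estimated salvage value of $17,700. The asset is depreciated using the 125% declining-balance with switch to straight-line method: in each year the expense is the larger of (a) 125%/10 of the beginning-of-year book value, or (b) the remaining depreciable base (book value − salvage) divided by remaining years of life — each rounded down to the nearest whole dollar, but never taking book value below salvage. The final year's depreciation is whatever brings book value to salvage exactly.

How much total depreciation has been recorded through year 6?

Depreciable base = $169,056 − $17,700 = $151,356.
Year 1: DB = ⌊$169,056 × 125%/10⌋ = $21,132; SL = ⌊$151,356/10⌋ = $15,135 → take DB $21,132. Book value $147,924.
Year 2: DB = ⌊$147,924 × 125%/10⌋ = $18,490; SL = ⌊$130,224/9⌋ = $14,469 → take DB $18,490. Book value $129,434.
Year 3: DB = ⌊$129,434 × 125%/10⌋ = $16,179; SL = ⌊$111,734/8⌋ = $13,966 → take DB $16,179. Book value $113,255.
Year 4: DB = ⌊$113,255 × 125%/10⌋ = $14,156; SL = ⌊$95,555/7⌋ = $13,650 → take DB $14,156. Book value $99,099.
Year 5: DB = ⌊$99,099 × 125%/10⌋ = $12,387; SL = ⌊$81,399/6⌋ = $13,566 → take SL $13,566. Book value $85,533.
Year 6: DB = ⌊$85,533 × 125%/10⌋ = $10,691; SL = ⌊$67,833/5⌋ = $13,566 → take SL $13,566. Book value $71,967.
Accumulated through year 6 = $169,056 − $71,967 = $97,089.

$97,089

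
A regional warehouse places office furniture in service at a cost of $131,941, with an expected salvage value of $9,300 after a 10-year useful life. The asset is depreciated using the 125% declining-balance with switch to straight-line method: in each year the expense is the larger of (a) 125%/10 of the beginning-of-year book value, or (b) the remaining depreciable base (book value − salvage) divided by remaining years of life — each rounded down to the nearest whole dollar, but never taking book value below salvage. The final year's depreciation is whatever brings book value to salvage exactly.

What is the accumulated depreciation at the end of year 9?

Depreciable base = $131,941 − $9,300 = $122,641.
Year 1: DB = ⌊$131,941 × 125%/10⌋ = $16,492; SL = ⌊$122,641/10⌋ = $12,264 → take DB $16,492. Book value $115,449.
Year 2: DB = ⌊$115,449 × 125%/10⌋ = $14,431; SL = ⌊$106,149/9⌋ = $11,794 → take DB $14,431. Book value $101,018.
Year 3: DB = ⌊$101,018 × 125%/10⌋ = $12,627; SL = ⌊$91,718/8⌋ = $11,464 → take DB $12,627. Book value $88,391.
Year 4: DB = ⌊$88,391 × 125%/10⌋ = $11,048; SL = ⌊$79,091/7⌋ = $11,298 → take SL $11,298. Book value $77,093.
Year 5: DB = ⌊$77,093 × 125%/10⌋ = $9,636; SL = ⌊$67,793/6⌋ = $11,298 → take SL $11,298. Book value $65,795.
Year 6: DB = ⌊$65,795 × 125%/10⌋ = $8,224; SL = ⌊$56,495/5⌋ = $11,299 → take SL $11,299. Book value $54,496.
Year 7: DB = ⌊$54,496 × 125%/10⌋ = $6,812; SL = ⌊$45,196/4⌋ = $11,299 → take SL $11,299. Book value $43,197.
Year 8: DB = ⌊$43,197 × 125%/10⌋ = $5,399; SL = ⌊$33,897/3⌋ = $11,299 → take SL $11,299. Book value $31,898.
Year 9: DB = ⌊$31,898 × 125%/10⌋ = $3,987; SL = ⌊$22,598/2⌋ = $11,299 → take SL $11,299. Book value $20,599.
Accumulated through year 9 = $131,941 − $20,599 = $111,342.

$111,342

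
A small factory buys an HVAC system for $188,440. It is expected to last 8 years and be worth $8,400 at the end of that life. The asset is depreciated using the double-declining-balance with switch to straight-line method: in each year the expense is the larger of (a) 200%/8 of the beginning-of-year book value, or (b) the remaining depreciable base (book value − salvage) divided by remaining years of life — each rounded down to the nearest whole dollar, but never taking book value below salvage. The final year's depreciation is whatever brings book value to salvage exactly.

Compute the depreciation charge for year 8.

Depreciable base = $188,440 − $8,400 = $180,040.
Year 1: DB = ⌊$188,440 × 200%/8⌋ = $47,110; SL = ⌊$180,040/8⌋ = $22,505 → take DB $47,110. Book value $141,330.
Year 2: DB = ⌊$141,330 × 200%/8⌋ = $35,332; SL = ⌊$132,930/7⌋ = $18,990 → take DB $35,332. Book value $105,998.
Year 3: DB = ⌊$105,998 × 200%/8⌋ = $26,499; SL = ⌊$97,598/6⌋ = $16,266 → take DB $26,499. Book value $79,499.
Year 4: DB = ⌊$79,499 × 200%/8⌋ = $19,874; SL = ⌊$71,099/5⌋ = $14,219 → take DB $19,874. Book value $59,625.
Year 5: DB = ⌊$59,625 × 200%/8⌋ = $14,906; SL = ⌊$51,225/4⌋ = $12,806 → take DB $14,906. Book value $44,719.
Year 6: DB = ⌊$44,719 × 200%/8⌋ = $11,179; SL = ⌊$36,319/3⌋ = $12,106 → take SL $12,106. Book value $32,613.
Year 7: DB = ⌊$32,613 × 200%/8⌋ = $8,153; SL = ⌊$24,213/2⌋ = $12,106 → take SL $12,106. Book value $20,507.
Year 8 (final): $20,507 − $8,400 = $12,107. Book value $8,400.

$12,107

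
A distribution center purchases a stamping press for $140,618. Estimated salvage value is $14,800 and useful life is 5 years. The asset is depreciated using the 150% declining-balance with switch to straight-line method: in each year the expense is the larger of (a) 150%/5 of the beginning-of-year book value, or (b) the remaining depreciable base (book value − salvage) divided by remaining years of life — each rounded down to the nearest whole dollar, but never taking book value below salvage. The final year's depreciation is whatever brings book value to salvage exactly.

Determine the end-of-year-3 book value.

Depreciable base = $140,618 − $14,800 = $125,818.
Year 1: DB = ⌊$140,618 × 150%/5⌋ = $42,185; SL = ⌊$125,818/5⌋ = $25,163 → take DB $42,185. Book value $98,433.
Year 2: DB = ⌊$98,433 × 150%/5⌋ = $29,529; SL = ⌊$83,633/4⌋ = $20,908 → take DB $29,529. Book value $68,904.
Year 3: DB = ⌊$68,904 × 150%/5⌋ = $20,671; SL = ⌊$54,104/3⌋ = $18,034 → take DB $20,671. Book value $48,233.

$48,233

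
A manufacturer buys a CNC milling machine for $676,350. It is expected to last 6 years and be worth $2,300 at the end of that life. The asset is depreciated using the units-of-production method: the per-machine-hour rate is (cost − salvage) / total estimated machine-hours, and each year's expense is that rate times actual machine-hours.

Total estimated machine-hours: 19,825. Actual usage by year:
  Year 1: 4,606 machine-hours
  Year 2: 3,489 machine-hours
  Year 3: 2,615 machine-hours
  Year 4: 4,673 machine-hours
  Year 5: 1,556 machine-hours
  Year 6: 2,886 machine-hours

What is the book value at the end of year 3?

$312,210

Depreciable base = $676,350 − $2,300 = $674,050.
Rate = $674,050 / 19,825 machine-hours = $34 per machine-hour.
Year 1: 4,606 × $34 = $156,604. Book value $519,746.
Year 2: 3,489 × $34 = $118,626. Book value $401,120.
Year 3: 2,615 × $34 = $88,910. Book value $312,210.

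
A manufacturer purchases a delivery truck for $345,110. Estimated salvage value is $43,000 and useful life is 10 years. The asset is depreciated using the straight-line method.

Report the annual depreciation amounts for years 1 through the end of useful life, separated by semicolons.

$30,211; $30,211; $30,211; $30,211; $30,211; $30,211; $30,211; $30,211; $30,211; $30,211

Depreciable base = $345,110 − $43,000 = $302,110.
Annual expense = $302,110 / 10 = $30,211.
End of year 1: book value $314,899.
End of year 2: book value $284,688.
End of year 3: book value $254,477.
End of year 4: book value $224,266.
End of year 5: book value $194,055.
End of year 6: book value $163,844.
End of year 7: book value $133,633.
End of year 8: book value $103,422.
End of year 9: book value $73,211.
End of year 10: book value $43,000.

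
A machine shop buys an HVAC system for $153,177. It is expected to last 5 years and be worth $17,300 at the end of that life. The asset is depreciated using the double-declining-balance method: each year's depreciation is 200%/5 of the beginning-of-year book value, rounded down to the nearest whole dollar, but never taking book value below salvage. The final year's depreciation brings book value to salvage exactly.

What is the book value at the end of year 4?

$19,853

Depreciable base = $153,177 − $17,300 = $135,877.
Year 1: ⌊$153,177 × 200%/5⌋ = $61,270. Book value $91,907.
Year 2: ⌊$91,907 × 200%/5⌋ = $36,762. Book value $55,145.
Year 3: ⌊$55,145 × 200%/5⌋ = $22,058. Book value $33,087.
Year 4: ⌊$33,087 × 200%/5⌋ = $13,234. Book value $19,853.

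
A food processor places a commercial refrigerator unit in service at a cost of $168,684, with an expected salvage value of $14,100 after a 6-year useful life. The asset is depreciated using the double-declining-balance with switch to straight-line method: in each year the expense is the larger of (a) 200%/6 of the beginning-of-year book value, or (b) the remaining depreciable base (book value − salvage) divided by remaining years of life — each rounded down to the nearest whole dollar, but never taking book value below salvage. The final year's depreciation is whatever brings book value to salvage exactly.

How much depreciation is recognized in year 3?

Depreciable base = $168,684 − $14,100 = $154,584.
Year 1: DB = ⌊$168,684 × 200%/6⌋ = $56,228; SL = ⌊$154,584/6⌋ = $25,764 → take DB $56,228. Book value $112,456.
Year 2: DB = ⌊$112,456 × 200%/6⌋ = $37,485; SL = ⌊$98,356/5⌋ = $19,671 → take DB $37,485. Book value $74,971.
Year 3: DB = ⌊$74,971 × 200%/6⌋ = $24,990; SL = ⌊$60,871/4⌋ = $15,217 → take DB $24,990. Book value $49,981.

$24,990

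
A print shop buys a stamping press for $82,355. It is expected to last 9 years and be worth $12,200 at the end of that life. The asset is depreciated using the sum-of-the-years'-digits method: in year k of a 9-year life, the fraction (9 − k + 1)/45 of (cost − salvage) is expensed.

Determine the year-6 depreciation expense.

$6,236

Depreciable base = $82,355 − $12,200 = $70,155.
Sum of the years' digits = 9+8+7+6+5+4+3+2+1 = 45.
Year 1: $70,155 × 9/45 = $14,031. Book value $68,324.
Year 2: $70,155 × 8/45 = $12,472. Book value $55,852.
Year 3: $70,155 × 7/45 = $10,913. Book value $44,939.
Year 4: $70,155 × 6/45 = $9,354. Book value $35,585.
Year 5: $70,155 × 5/45 = $7,795. Book value $27,790.
Year 6: $70,155 × 4/45 = $6,236. Book value $21,554.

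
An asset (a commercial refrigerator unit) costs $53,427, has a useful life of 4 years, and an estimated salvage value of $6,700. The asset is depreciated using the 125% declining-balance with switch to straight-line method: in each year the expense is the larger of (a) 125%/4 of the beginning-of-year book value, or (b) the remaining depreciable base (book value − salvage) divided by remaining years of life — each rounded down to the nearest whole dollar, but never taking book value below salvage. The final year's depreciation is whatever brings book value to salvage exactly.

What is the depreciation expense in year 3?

Depreciable base = $53,427 − $6,700 = $46,727.
Year 1: DB = ⌊$53,427 × 125%/4⌋ = $16,695; SL = ⌊$46,727/4⌋ = $11,681 → take DB $16,695. Book value $36,732.
Year 2: DB = ⌊$36,732 × 125%/4⌋ = $11,478; SL = ⌊$30,032/3⌋ = $10,010 → take DB $11,478. Book value $25,254.
Year 3: DB = ⌊$25,254 × 125%/4⌋ = $7,891; SL = ⌊$18,554/2⌋ = $9,277 → take SL $9,277. Book value $15,977.

$9,277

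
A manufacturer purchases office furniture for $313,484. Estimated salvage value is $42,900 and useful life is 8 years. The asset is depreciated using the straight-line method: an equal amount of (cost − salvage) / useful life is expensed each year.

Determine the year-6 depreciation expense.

$33,823

Depreciable base = $313,484 − $42,900 = $270,584.
Annual expense = $270,584 / 8 = $33,823.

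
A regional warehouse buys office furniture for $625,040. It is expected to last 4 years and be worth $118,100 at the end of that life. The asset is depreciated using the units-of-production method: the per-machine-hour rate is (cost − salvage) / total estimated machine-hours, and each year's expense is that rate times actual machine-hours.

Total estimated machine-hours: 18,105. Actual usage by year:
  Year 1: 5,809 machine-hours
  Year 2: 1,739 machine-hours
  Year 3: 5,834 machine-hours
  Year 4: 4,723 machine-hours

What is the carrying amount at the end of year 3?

Depreciable base = $625,040 − $118,100 = $506,940.
Rate = $506,940 / 18,105 machine-hours = $28 per machine-hour.
Year 1: 5,809 × $28 = $162,652. Book value $462,388.
Year 2: 1,739 × $28 = $48,692. Book value $413,696.
Year 3: 5,834 × $28 = $163,352. Book value $250,344.

$250,344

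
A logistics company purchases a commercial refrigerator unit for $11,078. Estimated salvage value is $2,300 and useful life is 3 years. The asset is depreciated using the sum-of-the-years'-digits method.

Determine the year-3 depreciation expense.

$1,463

Depreciable base = $11,078 − $2,300 = $8,778.
Sum of the years' digits = 3+2+1 = 6.
Year 1: $8,778 × 3/6 = $4,389. Book value $6,689.
Year 2: $8,778 × 2/6 = $2,926. Book value $3,763.
Year 3: $8,778 × 1/6 = $1,463. Book value $2,300.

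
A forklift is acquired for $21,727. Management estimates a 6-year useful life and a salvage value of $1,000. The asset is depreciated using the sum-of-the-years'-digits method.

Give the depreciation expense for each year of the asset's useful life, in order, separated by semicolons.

$5,922; $4,935; $3,948; $2,961; $1,974; $987

Depreciable base = $21,727 − $1,000 = $20,727.
Sum of the years' digits = 6+5+4+3+2+1 = 21.
Year 1: $20,727 × 6/21 = $5,922. Book value $15,805.
Year 2: $20,727 × 5/21 = $4,935. Book value $10,870.
Year 3: $20,727 × 4/21 = $3,948. Book value $6,922.
Year 4: $20,727 × 3/21 = $2,961. Book value $3,961.
Year 5: $20,727 × 2/21 = $1,974. Book value $1,987.
Year 6: $20,727 × 1/21 = $987. Book value $1,000.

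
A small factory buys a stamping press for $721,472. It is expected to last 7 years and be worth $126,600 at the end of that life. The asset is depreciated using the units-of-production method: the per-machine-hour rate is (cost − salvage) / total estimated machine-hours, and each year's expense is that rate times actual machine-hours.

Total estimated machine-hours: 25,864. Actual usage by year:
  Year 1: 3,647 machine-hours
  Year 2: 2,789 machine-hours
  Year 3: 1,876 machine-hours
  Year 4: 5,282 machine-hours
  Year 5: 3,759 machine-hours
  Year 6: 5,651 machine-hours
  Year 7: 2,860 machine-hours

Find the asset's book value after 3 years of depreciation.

$530,296

Depreciable base = $721,472 − $126,600 = $594,872.
Rate = $594,872 / 25,864 machine-hours = $23 per machine-hour.
Year 1: 3,647 × $23 = $83,881. Book value $637,591.
Year 2: 2,789 × $23 = $64,147. Book value $573,444.
Year 3: 1,876 × $23 = $43,148. Book value $530,296.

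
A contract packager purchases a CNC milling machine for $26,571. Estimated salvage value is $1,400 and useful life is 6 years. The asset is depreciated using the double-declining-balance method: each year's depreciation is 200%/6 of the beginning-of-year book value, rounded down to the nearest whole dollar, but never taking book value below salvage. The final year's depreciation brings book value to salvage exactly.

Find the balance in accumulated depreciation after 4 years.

Depreciable base = $26,571 − $1,400 = $25,171.
Year 1: ⌊$26,571 × 200%/6⌋ = $8,857. Book value $17,714.
Year 2: ⌊$17,714 × 200%/6⌋ = $5,904. Book value $11,810.
Year 3: ⌊$11,810 × 200%/6⌋ = $3,936. Book value $7,874.
Year 4: ⌊$7,874 × 200%/6⌋ = $2,624. Book value $5,250.
Accumulated through year 4 = $26,571 − $5,250 = $21,321.

$21,321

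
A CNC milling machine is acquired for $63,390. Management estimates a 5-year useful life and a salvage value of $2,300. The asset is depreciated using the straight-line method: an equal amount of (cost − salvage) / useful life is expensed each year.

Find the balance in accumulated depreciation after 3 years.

Depreciable base = $63,390 − $2,300 = $61,090.
Annual expense = $61,090 / 5 = $12,218.
End of year 1: book value $51,172.
End of year 2: book value $38,954.
End of year 3: book value $26,736.
Accumulated through year 3 = $63,390 − $26,736 = $36,654.

$36,654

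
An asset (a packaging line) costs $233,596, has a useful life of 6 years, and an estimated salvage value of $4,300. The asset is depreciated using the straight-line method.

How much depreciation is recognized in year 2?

Depreciable base = $233,596 − $4,300 = $229,296.
Annual expense = $229,296 / 6 = $38,216.

$38,216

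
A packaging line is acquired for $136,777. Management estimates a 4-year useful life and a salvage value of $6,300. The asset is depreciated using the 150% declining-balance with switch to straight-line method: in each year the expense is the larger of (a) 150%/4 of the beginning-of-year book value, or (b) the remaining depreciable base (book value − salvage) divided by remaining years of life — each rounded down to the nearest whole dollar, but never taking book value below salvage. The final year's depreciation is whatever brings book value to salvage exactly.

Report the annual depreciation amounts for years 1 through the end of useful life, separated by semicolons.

$51,291; $32,057; $23,564; $23,565

Depreciable base = $136,777 − $6,300 = $130,477.
Year 1: DB = ⌊$136,777 × 150%/4⌋ = $51,291; SL = ⌊$130,477/4⌋ = $32,619 → take DB $51,291. Book value $85,486.
Year 2: DB = ⌊$85,486 × 150%/4⌋ = $32,057; SL = ⌊$79,186/3⌋ = $26,395 → take DB $32,057. Book value $53,429.
Year 3: DB = ⌊$53,429 × 150%/4⌋ = $20,035; SL = ⌊$47,129/2⌋ = $23,564 → take SL $23,564. Book value $29,865.
Year 4 (final): $29,865 − $6,300 = $23,565. Book value $6,300.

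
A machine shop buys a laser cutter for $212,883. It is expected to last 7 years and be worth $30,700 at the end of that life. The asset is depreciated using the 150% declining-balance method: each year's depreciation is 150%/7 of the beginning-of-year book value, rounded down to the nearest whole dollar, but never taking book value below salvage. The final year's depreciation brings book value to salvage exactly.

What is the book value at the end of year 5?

$63,749

Depreciable base = $212,883 − $30,700 = $182,183.
Year 1: ⌊$212,883 × 150%/7⌋ = $45,617. Book value $167,266.
Year 2: ⌊$167,266 × 150%/7⌋ = $35,842. Book value $131,424.
Year 3: ⌊$131,424 × 150%/7⌋ = $28,162. Book value $103,262.
Year 4: ⌊$103,262 × 150%/7⌋ = $22,127. Book value $81,135.
Year 5: ⌊$81,135 × 150%/7⌋ = $17,386. Book value $63,749.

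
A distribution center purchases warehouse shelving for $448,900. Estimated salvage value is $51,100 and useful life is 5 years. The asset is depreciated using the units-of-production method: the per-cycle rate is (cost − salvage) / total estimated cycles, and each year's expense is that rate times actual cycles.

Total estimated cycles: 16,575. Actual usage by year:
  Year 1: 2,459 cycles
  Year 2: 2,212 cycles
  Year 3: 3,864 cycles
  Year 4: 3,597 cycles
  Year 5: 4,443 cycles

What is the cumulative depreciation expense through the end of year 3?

$204,840

Depreciable base = $448,900 − $51,100 = $397,800.
Rate = $397,800 / 16,575 cycles = $24 per cycle.
Year 1: 2,459 × $24 = $59,016. Book value $389,884.
Year 2: 2,212 × $24 = $53,088. Book value $336,796.
Year 3: 3,864 × $24 = $92,736. Book value $244,060.
Accumulated through year 3 = $448,900 − $244,060 = $204,840.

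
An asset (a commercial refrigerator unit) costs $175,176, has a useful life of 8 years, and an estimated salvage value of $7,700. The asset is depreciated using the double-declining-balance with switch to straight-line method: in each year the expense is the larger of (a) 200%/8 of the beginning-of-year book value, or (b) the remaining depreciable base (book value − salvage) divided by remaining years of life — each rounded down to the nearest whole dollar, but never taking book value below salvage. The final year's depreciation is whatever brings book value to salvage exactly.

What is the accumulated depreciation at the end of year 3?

Depreciable base = $175,176 − $7,700 = $167,476.
Year 1: DB = ⌊$175,176 × 200%/8⌋ = $43,794; SL = ⌊$167,476/8⌋ = $20,934 → take DB $43,794. Book value $131,382.
Year 2: DB = ⌊$131,382 × 200%/8⌋ = $32,845; SL = ⌊$123,682/7⌋ = $17,668 → take DB $32,845. Book value $98,537.
Year 3: DB = ⌊$98,537 × 200%/8⌋ = $24,634; SL = ⌊$90,837/6⌋ = $15,139 → take DB $24,634. Book value $73,903.
Accumulated through year 3 = $175,176 − $73,903 = $101,273.

$101,273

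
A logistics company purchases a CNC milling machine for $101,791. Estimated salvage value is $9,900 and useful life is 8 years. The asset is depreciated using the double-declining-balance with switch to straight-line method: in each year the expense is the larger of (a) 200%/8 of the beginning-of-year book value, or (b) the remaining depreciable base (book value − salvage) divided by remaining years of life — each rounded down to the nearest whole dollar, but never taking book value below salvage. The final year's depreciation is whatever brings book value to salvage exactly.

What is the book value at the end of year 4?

$32,208

Depreciable base = $101,791 − $9,900 = $91,891.
Year 1: DB = ⌊$101,791 × 200%/8⌋ = $25,447; SL = ⌊$91,891/8⌋ = $11,486 → take DB $25,447. Book value $76,344.
Year 2: DB = ⌊$76,344 × 200%/8⌋ = $19,086; SL = ⌊$66,444/7⌋ = $9,492 → take DB $19,086. Book value $57,258.
Year 3: DB = ⌊$57,258 × 200%/8⌋ = $14,314; SL = ⌊$47,358/6⌋ = $7,893 → take DB $14,314. Book value $42,944.
Year 4: DB = ⌊$42,944 × 200%/8⌋ = $10,736; SL = ⌊$33,044/5⌋ = $6,608 → take DB $10,736. Book value $32,208.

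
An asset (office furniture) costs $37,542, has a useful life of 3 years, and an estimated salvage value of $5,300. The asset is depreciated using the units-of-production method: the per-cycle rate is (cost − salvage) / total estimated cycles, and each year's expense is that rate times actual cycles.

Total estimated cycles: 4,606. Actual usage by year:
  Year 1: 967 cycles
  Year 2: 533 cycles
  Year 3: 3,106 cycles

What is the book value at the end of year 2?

Depreciable base = $37,542 − $5,300 = $32,242.
Rate = $32,242 / 4,606 cycles = $7 per cycle.
Year 1: 967 × $7 = $6,769. Book value $30,773.
Year 2: 533 × $7 = $3,731. Book value $27,042.

$27,042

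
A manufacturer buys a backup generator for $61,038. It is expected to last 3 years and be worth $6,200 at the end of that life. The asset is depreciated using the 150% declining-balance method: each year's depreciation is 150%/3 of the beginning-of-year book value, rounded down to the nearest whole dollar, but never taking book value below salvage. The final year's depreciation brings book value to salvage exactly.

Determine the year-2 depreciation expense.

Depreciable base = $61,038 − $6,200 = $54,838.
Year 1: ⌊$61,038 × 150%/3⌋ = $30,519. Book value $30,519.
Year 2: ⌊$30,519 × 150%/3⌋ = $15,259. Book value $15,260.

$15,259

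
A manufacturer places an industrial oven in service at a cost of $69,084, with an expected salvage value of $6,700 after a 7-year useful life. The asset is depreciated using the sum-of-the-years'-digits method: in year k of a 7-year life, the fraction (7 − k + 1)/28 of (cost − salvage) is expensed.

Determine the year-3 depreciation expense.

$11,140

Depreciable base = $69,084 − $6,700 = $62,384.
Sum of the years' digits = 7+6+5+4+3+2+1 = 28.
Year 1: $62,384 × 7/28 = $15,596. Book value $53,488.
Year 2: $62,384 × 6/28 = $13,368. Book value $40,120.
Year 3: $62,384 × 5/28 = $11,140. Book value $28,980.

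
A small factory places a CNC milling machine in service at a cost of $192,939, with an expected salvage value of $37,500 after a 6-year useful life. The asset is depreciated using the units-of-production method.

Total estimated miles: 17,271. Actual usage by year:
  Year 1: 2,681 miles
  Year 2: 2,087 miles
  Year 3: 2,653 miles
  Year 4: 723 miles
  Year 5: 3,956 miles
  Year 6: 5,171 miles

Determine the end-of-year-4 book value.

Depreciable base = $192,939 − $37,500 = $155,439.
Rate = $155,439 / 17,271 miles = $9 per mile.
Year 1: 2,681 × $9 = $24,129. Book value $168,810.
Year 2: 2,087 × $9 = $18,783. Book value $150,027.
Year 3: 2,653 × $9 = $23,877. Book value $126,150.
Year 4: 723 × $9 = $6,507. Book value $119,643.

$119,643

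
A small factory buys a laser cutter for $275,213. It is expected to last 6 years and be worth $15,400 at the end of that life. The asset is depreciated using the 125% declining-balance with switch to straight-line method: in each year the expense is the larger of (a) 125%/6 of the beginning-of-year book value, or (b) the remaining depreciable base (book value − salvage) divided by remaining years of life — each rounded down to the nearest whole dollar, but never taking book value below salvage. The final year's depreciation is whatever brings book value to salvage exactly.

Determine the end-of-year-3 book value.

Depreciable base = $275,213 − $15,400 = $259,813.
Year 1: DB = ⌊$275,213 × 125%/6⌋ = $57,336; SL = ⌊$259,813/6⌋ = $43,302 → take DB $57,336. Book value $217,877.
Year 2: DB = ⌊$217,877 × 125%/6⌋ = $45,391; SL = ⌊$202,477/5⌋ = $40,495 → take DB $45,391. Book value $172,486.
Year 3: DB = ⌊$172,486 × 125%/6⌋ = $35,934; SL = ⌊$157,086/4⌋ = $39,271 → take SL $39,271. Book value $133,215.

$133,215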